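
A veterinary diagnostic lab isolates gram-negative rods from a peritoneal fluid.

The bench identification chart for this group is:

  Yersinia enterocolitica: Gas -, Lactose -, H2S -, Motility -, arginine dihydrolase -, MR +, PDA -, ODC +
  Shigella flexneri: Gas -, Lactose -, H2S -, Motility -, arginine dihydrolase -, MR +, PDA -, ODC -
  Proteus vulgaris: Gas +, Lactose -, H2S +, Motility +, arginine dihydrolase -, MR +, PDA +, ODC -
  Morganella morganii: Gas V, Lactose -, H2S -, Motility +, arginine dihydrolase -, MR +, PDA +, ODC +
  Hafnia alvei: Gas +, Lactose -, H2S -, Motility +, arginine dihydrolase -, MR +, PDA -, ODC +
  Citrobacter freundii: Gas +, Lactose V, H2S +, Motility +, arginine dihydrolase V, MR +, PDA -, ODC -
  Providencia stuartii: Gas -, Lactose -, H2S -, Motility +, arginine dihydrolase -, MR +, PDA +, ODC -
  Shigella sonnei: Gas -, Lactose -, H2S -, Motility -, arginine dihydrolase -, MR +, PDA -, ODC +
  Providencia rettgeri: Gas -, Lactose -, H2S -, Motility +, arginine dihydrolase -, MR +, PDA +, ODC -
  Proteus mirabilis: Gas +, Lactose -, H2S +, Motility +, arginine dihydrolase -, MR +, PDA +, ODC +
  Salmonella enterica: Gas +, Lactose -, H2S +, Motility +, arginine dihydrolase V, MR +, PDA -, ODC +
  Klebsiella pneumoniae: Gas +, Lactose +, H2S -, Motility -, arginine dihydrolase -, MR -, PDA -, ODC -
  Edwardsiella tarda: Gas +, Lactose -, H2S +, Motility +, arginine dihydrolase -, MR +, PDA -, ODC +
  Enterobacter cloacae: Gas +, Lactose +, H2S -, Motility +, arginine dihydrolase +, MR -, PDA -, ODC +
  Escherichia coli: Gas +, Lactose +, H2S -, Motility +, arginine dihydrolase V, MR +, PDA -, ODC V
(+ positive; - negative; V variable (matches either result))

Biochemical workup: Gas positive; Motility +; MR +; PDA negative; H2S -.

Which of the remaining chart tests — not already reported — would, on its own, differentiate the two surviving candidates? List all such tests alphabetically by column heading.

Motility +: excludes Yersinia enterocolitica, Shigella flexneri, Shigella sonnei, Klebsiella pneumoniae — 11 left.
Gas +: excludes Providencia stuartii, Providencia rettgeri — 9 left.
MR +: excludes Enterobacter cloacae — 8 left.
H2S -: excludes 5 organisms — 3 left.
PDA -: excludes Morganella morganii — 2 left.
Two candidates remain: Escherichia coli and Hafnia alvei.
  Lactose: Escherichia coli +, Hafnia alvei - — discriminates.
  arginine dihydrolase: V vs - — variable for at least one, does not separate.
  ODC: V vs + — variable for at least one, does not separate.

Lactose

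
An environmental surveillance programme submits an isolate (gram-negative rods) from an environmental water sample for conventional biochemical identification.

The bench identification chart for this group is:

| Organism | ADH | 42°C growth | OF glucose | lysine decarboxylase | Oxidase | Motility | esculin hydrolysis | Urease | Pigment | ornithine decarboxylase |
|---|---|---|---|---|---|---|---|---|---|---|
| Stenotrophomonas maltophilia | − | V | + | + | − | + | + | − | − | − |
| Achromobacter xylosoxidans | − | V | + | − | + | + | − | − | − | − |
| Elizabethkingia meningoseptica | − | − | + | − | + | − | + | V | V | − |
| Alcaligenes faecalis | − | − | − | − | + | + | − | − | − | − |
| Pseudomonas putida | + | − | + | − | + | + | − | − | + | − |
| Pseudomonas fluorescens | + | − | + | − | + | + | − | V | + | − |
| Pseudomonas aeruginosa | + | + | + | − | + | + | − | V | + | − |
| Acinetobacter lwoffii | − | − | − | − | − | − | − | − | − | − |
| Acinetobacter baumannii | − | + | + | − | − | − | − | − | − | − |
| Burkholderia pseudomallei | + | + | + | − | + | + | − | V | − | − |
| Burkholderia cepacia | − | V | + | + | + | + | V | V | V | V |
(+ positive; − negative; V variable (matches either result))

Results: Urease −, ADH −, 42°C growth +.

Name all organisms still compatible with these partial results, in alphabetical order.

Achromobacter xylosoxidans, Acinetobacter baumannii, Burkholderia cepacia, Stenotrophomonas maltophilia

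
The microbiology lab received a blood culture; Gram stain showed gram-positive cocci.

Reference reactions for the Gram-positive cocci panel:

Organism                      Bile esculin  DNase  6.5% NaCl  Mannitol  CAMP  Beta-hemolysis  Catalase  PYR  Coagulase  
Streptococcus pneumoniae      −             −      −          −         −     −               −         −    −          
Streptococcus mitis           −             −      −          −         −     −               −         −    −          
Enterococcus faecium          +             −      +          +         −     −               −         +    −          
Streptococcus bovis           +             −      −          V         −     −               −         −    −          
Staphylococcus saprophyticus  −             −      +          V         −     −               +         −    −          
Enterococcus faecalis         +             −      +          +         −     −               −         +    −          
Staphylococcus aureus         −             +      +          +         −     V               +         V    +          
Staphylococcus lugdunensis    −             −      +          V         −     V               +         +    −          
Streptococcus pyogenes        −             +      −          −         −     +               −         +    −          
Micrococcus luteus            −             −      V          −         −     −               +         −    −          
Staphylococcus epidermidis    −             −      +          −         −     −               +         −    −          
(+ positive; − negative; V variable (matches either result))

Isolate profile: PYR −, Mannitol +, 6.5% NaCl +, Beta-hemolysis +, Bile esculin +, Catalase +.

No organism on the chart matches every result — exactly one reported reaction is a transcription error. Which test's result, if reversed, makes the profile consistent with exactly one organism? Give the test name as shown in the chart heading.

Bile esculin

As reported, no row in the chart matches all 6 reactions.
Reversing Mannitol → still no organism matches.
Reversing PYR → still no organism matches.
Reversing Bile esculin (to −) → unique match: Staphylococcus aureus.
Reversing Catalase → still no organism matches.
Reversing Beta-hemolysis → still no organism matches.
Reversing 6.5% NaCl → still no organism matches.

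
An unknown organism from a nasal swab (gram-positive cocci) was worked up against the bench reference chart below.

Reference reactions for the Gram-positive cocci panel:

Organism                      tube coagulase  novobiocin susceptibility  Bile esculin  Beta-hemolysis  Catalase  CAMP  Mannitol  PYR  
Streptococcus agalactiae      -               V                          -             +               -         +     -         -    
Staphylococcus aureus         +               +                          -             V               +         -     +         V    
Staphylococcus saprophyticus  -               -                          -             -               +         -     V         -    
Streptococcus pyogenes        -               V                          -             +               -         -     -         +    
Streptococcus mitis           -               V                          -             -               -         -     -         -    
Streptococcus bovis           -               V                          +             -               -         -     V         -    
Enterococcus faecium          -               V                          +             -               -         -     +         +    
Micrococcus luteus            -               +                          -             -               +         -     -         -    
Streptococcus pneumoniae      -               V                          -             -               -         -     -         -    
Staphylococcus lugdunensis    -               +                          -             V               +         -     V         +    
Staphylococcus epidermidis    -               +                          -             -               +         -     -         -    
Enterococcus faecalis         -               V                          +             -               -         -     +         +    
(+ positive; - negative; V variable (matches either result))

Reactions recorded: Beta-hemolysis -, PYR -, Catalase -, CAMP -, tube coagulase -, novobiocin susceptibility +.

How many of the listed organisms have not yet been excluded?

3

tube coagulase -: excludes Staphylococcus aureus — 11 left.
PYR -: excludes Streptococcus pyogenes, Enterococcus faecium, Staphylococcus lugdunensis, Enterococcus faecalis — 7 left.
CAMP -: excludes Streptococcus agalactiae — 6 left.
Beta-hemolysis -: all 6 remaining candidates are consistent.
novobiocin susceptibility +: excludes Staphylococcus saprophyticus — 5 left.
Catalase -: excludes Micrococcus luteus, Staphylococcus epidermidis — 3 left.
Still consistent: Streptococcus bovis, Streptococcus mitis, Streptococcus pneumoniae.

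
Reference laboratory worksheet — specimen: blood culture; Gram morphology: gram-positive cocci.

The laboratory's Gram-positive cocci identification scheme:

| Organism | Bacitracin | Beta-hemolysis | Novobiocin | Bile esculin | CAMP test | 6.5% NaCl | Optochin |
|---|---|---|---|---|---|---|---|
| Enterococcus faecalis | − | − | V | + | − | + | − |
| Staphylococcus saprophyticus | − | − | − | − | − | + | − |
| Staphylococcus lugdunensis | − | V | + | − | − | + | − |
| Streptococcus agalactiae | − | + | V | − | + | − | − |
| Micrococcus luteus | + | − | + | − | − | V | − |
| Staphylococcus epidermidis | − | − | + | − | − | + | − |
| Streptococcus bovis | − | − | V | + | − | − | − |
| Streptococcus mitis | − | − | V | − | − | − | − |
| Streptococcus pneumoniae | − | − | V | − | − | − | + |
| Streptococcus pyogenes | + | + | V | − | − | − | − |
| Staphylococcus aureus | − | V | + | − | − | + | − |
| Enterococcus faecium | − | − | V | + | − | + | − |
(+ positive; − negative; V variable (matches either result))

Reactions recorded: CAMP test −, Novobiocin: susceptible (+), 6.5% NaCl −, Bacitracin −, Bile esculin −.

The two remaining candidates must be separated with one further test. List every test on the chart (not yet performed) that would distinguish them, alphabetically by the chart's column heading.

Optochin

6.5% NaCl −: excludes 6 organisms — 6 left.
Novobiocin +: all 6 remaining candidates are consistent.
CAMP test −: excludes Streptococcus agalactiae — 5 left.
Bile esculin −: excludes Streptococcus bovis — 4 left.
Bacitracin −: excludes Micrococcus luteus, Streptococcus pyogenes — 2 left.
Two candidates remain: Streptococcus mitis and Streptococcus pneumoniae.
  Beta-hemolysis: − vs − — same for both, does not separate.
  Optochin: Streptococcus mitis −, Streptococcus pneumoniae + — discriminates.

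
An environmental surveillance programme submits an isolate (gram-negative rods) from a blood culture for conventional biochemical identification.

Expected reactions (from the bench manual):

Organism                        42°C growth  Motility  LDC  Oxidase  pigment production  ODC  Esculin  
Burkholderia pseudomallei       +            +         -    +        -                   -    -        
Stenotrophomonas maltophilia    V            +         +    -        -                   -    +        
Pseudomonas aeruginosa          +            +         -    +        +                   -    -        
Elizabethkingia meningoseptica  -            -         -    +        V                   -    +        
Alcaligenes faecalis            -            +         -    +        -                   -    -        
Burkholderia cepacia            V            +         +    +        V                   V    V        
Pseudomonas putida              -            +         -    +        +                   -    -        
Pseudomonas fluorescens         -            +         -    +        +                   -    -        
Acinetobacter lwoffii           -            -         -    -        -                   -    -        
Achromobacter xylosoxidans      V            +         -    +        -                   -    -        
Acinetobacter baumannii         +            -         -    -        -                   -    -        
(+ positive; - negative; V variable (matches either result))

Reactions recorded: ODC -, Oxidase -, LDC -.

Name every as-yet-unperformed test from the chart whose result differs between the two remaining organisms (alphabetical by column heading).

LDC -: excludes Stenotrophomonas maltophilia, Burkholderia cepacia — 9 left.
Oxidase -: excludes 7 organisms — 2 left.
ODC -: all 2 remaining candidates are consistent.
Two candidates remain: Acinetobacter baumannii and Acinetobacter lwoffii.
  42°C growth: Acinetobacter baumannii +, Acinetobacter lwoffii - — discriminates.
  Motility: - vs - — same for both, does not separate.
  pigment production: - vs - — same for both, does not separate.
  Esculin: - vs - — same for both, does not separate.

42°C growth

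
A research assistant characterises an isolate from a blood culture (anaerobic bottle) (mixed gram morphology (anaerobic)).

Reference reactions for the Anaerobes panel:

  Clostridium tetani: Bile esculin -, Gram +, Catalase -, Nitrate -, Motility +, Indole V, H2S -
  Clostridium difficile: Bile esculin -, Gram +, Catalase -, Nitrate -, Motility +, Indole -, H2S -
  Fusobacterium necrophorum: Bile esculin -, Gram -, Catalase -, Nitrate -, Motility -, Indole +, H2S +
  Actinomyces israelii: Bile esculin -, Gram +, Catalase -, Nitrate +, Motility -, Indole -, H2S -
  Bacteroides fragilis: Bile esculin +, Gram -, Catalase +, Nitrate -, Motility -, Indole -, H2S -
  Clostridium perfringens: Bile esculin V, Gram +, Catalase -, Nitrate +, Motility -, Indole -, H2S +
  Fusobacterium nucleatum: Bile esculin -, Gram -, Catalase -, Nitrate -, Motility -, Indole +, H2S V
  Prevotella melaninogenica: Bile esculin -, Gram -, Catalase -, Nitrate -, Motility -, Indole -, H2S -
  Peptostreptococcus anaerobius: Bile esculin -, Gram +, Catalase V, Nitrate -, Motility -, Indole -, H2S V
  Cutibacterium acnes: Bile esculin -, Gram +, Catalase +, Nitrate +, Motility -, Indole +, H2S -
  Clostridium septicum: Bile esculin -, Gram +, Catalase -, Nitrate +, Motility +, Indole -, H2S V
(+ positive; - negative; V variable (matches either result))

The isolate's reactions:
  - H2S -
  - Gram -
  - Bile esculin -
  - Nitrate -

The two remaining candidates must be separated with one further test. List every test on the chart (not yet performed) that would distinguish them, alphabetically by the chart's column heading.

Gram -: excludes 7 organisms — 4 left.
Nitrate -: all 4 remaining candidates are consistent.
Bile esculin -: excludes Bacteroides fragilis — 3 left.
H2S -: excludes Fusobacterium necrophorum — 2 left.
Two candidates remain: Fusobacterium nucleatum and Prevotella melaninogenica.
  Catalase: - vs - — same for both, does not separate.
  Motility: - vs - — same for both, does not separate.
  Indole: Fusobacterium nucleatum +, Prevotella melaninogenica - — discriminates.

Indole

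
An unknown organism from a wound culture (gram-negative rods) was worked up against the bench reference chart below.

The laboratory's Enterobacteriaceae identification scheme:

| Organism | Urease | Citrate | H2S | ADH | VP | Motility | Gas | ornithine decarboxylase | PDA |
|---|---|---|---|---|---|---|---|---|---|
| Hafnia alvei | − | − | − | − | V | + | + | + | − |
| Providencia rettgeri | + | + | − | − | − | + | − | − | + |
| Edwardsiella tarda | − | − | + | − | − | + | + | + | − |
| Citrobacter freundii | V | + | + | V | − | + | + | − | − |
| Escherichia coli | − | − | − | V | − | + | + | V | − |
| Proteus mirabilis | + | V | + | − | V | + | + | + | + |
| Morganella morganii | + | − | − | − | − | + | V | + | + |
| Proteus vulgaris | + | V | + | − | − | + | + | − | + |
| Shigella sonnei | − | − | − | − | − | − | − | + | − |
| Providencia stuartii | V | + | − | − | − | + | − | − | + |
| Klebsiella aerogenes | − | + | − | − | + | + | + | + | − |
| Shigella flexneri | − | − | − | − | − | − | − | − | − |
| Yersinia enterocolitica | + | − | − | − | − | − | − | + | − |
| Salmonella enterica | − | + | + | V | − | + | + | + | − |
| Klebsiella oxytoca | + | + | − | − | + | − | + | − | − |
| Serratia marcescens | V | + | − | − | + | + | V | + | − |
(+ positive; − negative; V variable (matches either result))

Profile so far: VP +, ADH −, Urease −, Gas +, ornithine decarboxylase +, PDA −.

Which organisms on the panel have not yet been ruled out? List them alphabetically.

Hafnia alvei, Klebsiella aerogenes, Serratia marcescens

PDA −: excludes 5 organisms — 11 left.
ornithine decarboxylase +: excludes Citrobacter freundii, Shigella flexneri, Klebsiella oxytoca — 8 left.
Urease −: excludes Yersinia enterocolitica — 7 left.
Gas +: excludes Shigella sonnei — 6 left.
ADH −: all 6 remaining candidates are consistent.
VP +: excludes Edwardsiella tarda, Escherichia coli, Salmonella enterica — 3 left.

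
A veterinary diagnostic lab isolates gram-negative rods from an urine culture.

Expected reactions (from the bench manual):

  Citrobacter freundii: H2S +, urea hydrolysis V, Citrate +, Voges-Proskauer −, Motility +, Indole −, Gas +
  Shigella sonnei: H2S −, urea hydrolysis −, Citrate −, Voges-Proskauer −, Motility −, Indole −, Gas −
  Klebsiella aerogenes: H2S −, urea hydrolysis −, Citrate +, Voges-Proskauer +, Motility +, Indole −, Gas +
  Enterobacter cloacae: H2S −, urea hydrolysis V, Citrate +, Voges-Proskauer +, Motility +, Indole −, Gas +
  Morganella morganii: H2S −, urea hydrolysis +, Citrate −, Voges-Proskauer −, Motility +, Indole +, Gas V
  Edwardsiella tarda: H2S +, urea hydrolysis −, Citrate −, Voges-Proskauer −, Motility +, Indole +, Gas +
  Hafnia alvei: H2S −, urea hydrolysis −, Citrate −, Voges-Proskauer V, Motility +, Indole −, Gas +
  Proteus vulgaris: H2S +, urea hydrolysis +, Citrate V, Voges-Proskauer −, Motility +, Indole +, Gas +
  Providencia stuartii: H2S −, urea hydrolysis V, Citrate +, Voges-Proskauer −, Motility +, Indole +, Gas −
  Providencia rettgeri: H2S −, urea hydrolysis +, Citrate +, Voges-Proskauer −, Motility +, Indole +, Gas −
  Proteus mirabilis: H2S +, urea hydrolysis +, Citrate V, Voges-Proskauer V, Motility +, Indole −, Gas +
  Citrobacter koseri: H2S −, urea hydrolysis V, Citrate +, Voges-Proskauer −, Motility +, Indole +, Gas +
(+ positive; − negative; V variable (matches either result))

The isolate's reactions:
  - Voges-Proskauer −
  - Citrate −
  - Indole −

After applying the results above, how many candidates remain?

3

Voges-Proskauer −: excludes Klebsiella aerogenes, Enterobacter cloacae — 10 left.
Citrate −: excludes Citrobacter freundii, Providencia stuartii, Providencia rettgeri, Citrobacter koseri — 6 left.
Indole −: excludes Morganella morganii, Edwardsiella tarda, Proteus vulgaris — 3 left.
Still consistent: Hafnia alvei, Proteus mirabilis, Shigella sonnei.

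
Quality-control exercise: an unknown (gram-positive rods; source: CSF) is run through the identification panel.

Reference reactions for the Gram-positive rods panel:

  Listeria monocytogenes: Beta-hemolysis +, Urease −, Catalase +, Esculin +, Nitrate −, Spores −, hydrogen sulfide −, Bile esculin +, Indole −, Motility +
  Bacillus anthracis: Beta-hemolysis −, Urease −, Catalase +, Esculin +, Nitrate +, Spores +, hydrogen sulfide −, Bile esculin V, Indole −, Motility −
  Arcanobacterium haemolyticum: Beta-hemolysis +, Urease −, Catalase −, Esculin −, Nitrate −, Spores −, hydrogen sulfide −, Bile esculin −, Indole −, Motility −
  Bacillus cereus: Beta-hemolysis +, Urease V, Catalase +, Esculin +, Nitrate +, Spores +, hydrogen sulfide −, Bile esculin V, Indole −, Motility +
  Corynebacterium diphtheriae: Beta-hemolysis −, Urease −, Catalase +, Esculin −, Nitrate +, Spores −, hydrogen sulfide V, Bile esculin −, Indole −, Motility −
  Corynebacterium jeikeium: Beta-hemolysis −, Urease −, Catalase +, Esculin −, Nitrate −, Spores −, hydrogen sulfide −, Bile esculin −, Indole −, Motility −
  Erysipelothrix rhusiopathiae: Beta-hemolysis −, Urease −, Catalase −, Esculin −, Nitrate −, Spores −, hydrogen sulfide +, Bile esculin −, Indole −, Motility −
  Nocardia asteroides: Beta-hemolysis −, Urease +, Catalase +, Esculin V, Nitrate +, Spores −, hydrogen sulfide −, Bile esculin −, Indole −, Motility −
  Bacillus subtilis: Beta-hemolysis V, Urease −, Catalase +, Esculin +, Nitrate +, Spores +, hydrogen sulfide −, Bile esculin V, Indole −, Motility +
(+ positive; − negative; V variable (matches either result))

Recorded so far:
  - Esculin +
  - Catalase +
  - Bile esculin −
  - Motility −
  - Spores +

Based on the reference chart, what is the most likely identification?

Bacillus anthracis

Catalase +: excludes Arcanobacterium haemolyticum, Erysipelothrix rhusiopathiae — 7 left.
Motility −: excludes Listeria monocytogenes, Bacillus cereus, Bacillus subtilis — 4 left.
Spores +: excludes Corynebacterium diphtheriae, Corynebacterium jeikeium, Nocardia asteroides — 1 left.
Bile esculin −: the one remaining candidate is consistent.
Esculin +: the one remaining candidate is consistent.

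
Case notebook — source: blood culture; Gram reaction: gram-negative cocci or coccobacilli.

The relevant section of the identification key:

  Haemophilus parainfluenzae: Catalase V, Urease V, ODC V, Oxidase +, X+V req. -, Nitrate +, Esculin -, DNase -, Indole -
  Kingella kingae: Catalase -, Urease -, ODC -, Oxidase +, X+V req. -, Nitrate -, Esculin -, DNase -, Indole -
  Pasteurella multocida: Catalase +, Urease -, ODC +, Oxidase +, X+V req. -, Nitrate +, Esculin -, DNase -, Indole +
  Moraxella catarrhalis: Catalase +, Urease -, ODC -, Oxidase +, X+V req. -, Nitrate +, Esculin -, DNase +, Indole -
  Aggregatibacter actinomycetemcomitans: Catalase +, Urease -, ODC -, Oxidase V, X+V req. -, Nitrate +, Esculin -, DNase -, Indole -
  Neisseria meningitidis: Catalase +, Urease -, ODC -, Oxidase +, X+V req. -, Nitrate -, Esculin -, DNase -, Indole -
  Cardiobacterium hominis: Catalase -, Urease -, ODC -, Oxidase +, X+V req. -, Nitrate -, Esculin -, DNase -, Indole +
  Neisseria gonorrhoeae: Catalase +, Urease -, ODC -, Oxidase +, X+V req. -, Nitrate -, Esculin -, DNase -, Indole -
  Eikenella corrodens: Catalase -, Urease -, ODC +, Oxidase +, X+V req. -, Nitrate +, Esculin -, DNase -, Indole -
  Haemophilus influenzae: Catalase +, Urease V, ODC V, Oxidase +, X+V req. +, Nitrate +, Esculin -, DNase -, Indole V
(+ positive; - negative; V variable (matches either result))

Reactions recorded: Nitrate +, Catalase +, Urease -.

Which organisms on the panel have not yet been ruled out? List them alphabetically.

Aggregatibacter actinomycetemcomitans, Haemophilus influenzae, Haemophilus parainfluenzae, Moraxella catarrhalis, Pasteurella multocida

Urease -: all 10 remaining candidates are consistent.
Nitrate +: excludes Kingella kingae, Neisseria meningitidis, Cardiobacterium hominis, Neisseria gonorrhoeae — 6 left.
Catalase +: excludes Eikenella corrodens — 5 left.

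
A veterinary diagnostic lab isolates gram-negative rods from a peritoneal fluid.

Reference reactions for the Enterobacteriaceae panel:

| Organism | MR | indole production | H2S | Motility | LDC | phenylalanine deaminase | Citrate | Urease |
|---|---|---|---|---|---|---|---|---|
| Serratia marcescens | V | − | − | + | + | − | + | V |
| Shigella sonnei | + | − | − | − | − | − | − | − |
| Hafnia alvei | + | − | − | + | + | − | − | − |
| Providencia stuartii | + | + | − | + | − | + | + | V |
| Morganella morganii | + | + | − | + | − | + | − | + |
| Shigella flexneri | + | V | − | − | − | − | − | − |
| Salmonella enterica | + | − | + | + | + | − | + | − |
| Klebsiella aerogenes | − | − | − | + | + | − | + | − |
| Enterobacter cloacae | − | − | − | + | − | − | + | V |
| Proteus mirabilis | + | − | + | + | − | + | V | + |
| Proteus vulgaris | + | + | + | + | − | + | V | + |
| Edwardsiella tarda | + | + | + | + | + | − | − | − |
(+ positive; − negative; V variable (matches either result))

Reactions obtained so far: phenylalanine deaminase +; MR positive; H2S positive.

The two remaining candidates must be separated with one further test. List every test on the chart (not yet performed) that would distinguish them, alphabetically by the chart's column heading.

MR +: excludes Klebsiella aerogenes, Enterobacter cloacae — 10 left.
H2S +: excludes 6 organisms — 4 left.
phenylalanine deaminase +: excludes Salmonella enterica, Edwardsiella tarda — 2 left.
Two candidates remain: Proteus mirabilis and Proteus vulgaris.
  indole production: Proteus mirabilis −, Proteus vulgaris + — discriminates.
  Motility: + vs + — same for both, does not separate.
  LDC: − vs − — same for both, does not separate.
  Citrate: V vs V — variable for at least one, does not separate.
  Urease: + vs + — same for both, does not separate.

indole production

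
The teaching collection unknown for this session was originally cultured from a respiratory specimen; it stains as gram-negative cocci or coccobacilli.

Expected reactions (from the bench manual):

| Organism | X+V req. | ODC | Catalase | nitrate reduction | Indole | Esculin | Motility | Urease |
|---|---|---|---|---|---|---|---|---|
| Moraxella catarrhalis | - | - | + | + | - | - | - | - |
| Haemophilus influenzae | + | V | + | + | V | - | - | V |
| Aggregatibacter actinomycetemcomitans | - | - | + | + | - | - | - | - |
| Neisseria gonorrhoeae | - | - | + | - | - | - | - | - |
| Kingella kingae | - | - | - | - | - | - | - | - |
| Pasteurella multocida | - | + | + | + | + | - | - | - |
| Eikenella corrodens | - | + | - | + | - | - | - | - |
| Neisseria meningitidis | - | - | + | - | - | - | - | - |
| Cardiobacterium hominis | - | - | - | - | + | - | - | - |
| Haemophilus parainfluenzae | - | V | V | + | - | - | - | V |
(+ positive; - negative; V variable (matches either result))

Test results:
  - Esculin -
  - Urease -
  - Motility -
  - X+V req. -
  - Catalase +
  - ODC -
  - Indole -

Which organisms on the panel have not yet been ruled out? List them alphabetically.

Aggregatibacter actinomycetemcomitans, Haemophilus parainfluenzae, Moraxella catarrhalis, Neisseria gonorrhoeae, Neisseria meningitidis

X+V req. -: excludes Haemophilus influenzae — 9 left.
Urease -: all 9 remaining candidates are consistent.
Catalase +: excludes Kingella kingae, Eikenella corrodens, Cardiobacterium hominis — 6 left.
Indole -: excludes Pasteurella multocida — 5 left.
Motility -: all 5 remaining candidates are consistent.
Esculin -: all 5 remaining candidates are consistent.
ODC -: all 5 remaining candidates are consistent.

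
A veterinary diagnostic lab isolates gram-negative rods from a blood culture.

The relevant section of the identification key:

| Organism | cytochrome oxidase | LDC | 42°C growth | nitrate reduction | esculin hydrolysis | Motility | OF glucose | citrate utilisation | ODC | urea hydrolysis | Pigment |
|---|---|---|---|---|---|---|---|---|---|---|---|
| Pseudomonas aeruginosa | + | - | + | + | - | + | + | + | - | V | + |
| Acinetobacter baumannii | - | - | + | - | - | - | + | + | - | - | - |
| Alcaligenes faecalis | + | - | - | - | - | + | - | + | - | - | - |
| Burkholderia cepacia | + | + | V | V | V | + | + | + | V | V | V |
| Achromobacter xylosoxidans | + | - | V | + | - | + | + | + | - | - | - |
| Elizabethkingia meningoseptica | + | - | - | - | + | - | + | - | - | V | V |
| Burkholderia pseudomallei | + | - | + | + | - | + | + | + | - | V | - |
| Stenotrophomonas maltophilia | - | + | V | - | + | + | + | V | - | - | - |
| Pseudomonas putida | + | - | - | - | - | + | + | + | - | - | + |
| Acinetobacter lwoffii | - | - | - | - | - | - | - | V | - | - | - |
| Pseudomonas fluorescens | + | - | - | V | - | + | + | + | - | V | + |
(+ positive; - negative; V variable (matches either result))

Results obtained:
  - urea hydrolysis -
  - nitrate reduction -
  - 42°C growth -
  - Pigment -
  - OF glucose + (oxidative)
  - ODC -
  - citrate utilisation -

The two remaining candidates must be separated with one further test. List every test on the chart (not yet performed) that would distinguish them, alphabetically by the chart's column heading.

cytochrome oxidase, LDC, Motility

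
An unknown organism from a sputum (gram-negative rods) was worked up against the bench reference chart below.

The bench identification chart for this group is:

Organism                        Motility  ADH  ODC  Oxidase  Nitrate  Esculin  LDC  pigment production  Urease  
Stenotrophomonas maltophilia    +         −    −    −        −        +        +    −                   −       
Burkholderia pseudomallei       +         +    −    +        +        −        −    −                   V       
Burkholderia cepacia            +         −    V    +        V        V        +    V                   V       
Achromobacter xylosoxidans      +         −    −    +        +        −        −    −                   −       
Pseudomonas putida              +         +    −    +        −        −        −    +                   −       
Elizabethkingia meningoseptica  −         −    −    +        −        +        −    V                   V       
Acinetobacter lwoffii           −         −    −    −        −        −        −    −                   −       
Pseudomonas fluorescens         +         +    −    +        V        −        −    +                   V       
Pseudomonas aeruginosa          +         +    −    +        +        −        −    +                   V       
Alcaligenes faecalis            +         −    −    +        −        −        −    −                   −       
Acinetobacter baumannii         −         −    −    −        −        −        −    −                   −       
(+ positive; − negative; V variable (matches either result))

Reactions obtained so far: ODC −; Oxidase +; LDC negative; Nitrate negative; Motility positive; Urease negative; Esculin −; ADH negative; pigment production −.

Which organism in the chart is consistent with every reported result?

Alcaligenes faecalis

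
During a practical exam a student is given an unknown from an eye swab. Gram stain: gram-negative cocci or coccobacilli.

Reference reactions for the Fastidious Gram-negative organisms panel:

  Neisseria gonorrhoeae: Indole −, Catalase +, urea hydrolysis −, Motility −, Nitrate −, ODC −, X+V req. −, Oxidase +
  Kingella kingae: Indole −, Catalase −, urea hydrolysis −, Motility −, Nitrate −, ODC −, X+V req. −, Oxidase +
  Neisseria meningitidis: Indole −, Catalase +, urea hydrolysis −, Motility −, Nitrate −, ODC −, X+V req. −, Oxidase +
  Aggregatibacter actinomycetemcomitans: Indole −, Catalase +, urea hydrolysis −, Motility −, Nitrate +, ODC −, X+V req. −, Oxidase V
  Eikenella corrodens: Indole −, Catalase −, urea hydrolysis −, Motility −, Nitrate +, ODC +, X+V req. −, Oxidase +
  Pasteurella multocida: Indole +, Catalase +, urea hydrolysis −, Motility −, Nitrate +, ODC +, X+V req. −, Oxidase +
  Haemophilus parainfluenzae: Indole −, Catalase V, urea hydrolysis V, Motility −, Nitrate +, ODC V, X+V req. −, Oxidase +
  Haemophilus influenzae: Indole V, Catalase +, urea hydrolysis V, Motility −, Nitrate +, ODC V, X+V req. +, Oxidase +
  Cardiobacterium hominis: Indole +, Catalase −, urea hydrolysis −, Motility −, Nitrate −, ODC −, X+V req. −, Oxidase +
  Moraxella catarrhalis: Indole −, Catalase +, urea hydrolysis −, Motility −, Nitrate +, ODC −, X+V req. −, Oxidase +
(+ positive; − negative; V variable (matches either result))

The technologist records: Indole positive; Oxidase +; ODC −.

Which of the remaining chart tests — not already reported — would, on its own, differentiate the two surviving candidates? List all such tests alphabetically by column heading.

Catalase, Nitrate, X+V req.

Oxidase +: all 10 remaining candidates are consistent.
ODC −: excludes Eikenella corrodens, Pasteurella multocida — 8 left.
Indole +: excludes 6 organisms — 2 left.
Two candidates remain: Cardiobacterium hominis and Haemophilus influenzae.
  Catalase: Cardiobacterium hominis −, Haemophilus influenzae + — discriminates.
  urea hydrolysis: − vs V — variable for at least one, does not separate.
  Motility: − vs − — same for both, does not separate.
  Nitrate: Cardiobacterium hominis −, Haemophilus influenzae + — discriminates.
  X+V req.: Cardiobacterium hominis −, Haemophilus influenzae + — discriminates.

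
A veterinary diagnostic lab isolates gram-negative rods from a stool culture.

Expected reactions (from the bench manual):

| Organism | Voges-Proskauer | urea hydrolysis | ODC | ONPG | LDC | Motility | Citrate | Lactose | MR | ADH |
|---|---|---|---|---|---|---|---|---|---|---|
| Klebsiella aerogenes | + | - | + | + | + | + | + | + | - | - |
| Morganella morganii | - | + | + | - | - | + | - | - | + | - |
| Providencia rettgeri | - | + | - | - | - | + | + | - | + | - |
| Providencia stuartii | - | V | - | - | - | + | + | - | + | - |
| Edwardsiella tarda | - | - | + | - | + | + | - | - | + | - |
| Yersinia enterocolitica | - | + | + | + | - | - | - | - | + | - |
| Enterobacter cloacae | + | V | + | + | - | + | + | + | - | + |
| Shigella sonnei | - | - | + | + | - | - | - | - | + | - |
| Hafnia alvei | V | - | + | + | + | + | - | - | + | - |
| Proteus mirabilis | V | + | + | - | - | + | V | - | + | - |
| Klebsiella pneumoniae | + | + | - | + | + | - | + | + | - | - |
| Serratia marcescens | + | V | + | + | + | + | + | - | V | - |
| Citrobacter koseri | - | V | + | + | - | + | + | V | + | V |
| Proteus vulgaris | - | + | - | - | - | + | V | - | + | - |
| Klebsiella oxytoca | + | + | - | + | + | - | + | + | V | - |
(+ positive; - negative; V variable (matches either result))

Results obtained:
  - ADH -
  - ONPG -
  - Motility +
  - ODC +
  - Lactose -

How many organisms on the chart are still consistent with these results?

ONPG -: excludes 9 organisms — 6 left.
ADH -: all 6 remaining candidates are consistent.
Motility +: all 6 remaining candidates are consistent.
Lactose -: all 6 remaining candidates are consistent.
ODC +: excludes Providencia rettgeri, Providencia stuartii, Proteus vulgaris — 3 left.
Still consistent: Edwardsiella tarda, Morganella morganii, Proteus mirabilis.

3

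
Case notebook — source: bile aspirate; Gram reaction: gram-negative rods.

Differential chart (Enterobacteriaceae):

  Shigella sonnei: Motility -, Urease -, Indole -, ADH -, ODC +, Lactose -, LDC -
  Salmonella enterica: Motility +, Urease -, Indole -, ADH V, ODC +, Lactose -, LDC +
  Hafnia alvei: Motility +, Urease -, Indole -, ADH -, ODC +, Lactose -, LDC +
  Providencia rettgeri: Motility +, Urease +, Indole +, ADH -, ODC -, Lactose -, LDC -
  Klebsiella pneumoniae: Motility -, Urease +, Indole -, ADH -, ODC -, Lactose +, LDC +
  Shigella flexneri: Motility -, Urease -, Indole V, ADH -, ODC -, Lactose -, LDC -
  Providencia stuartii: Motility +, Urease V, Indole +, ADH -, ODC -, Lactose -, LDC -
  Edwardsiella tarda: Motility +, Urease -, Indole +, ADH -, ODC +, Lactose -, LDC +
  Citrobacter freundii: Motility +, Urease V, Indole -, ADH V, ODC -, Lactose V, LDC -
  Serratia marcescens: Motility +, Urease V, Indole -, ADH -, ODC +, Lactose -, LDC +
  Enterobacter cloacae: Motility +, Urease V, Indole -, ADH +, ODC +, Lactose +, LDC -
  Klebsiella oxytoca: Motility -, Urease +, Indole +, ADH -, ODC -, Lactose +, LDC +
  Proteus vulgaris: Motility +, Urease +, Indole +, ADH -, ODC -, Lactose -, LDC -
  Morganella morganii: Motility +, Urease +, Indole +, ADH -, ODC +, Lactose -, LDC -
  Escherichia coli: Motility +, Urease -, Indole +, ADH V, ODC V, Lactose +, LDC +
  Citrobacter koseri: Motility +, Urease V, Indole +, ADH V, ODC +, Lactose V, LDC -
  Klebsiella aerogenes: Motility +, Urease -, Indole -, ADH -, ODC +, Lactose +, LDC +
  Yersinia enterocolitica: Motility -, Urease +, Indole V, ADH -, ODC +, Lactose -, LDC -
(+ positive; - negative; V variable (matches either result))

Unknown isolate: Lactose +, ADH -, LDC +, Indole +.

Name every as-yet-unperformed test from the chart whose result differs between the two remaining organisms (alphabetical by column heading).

Indole +: excludes 8 organisms — 10 left.
ADH -: all 10 remaining candidates are consistent.
LDC +: excludes 7 organisms — 3 left.
Lactose +: excludes Edwardsiella tarda — 2 left.
Two candidates remain: Escherichia coli and Klebsiella oxytoca.
  Motility: Escherichia coli +, Klebsiella oxytoca - — discriminates.
  Urease: Escherichia coli -, Klebsiella oxytoca + — discriminates.
  ODC: V vs - — variable for at least one, does not separate.

Motility, Urease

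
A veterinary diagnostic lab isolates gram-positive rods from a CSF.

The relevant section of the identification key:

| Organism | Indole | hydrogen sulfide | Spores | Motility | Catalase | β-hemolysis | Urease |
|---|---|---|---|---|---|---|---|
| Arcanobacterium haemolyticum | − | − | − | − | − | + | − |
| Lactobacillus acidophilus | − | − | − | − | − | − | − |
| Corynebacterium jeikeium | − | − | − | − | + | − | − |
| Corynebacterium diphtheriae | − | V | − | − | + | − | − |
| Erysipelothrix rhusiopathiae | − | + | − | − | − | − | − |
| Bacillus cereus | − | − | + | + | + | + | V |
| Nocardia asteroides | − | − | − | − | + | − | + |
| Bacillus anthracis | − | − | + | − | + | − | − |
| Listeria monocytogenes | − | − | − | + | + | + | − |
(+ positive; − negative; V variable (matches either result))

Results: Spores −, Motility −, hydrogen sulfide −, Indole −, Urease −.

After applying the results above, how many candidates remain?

4

Motility −: excludes Bacillus cereus, Listeria monocytogenes — 7 left.
hydrogen sulfide −: excludes Erysipelothrix rhusiopathiae — 6 left.
Urease −: excludes Nocardia asteroides — 5 left.
Spores −: excludes Bacillus anthracis — 4 left.
Indole −: all 4 remaining candidates are consistent.
Still consistent: Arcanobacterium haemolyticum, Corynebacterium diphtheriae, Corynebacterium jeikeium, Lactobacillus acidophilus.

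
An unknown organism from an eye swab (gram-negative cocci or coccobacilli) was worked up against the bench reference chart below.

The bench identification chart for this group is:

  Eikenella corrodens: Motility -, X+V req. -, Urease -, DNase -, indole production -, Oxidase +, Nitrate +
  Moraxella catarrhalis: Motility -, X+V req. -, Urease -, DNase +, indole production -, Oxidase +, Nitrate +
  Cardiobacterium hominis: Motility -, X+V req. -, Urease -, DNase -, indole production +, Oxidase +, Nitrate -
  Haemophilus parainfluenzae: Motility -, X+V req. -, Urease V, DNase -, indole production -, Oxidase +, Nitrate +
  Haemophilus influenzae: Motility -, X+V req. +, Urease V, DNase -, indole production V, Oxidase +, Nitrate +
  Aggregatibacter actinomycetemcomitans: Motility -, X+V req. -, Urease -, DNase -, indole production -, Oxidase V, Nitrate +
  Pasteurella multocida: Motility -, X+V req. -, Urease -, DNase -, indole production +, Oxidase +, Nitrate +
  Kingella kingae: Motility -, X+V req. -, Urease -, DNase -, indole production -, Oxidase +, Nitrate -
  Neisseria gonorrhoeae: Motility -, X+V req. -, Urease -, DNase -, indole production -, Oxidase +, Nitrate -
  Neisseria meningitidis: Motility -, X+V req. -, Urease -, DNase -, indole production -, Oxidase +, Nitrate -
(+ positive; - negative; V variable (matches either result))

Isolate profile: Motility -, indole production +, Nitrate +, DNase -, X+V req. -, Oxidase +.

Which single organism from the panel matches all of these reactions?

Pasteurella multocida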